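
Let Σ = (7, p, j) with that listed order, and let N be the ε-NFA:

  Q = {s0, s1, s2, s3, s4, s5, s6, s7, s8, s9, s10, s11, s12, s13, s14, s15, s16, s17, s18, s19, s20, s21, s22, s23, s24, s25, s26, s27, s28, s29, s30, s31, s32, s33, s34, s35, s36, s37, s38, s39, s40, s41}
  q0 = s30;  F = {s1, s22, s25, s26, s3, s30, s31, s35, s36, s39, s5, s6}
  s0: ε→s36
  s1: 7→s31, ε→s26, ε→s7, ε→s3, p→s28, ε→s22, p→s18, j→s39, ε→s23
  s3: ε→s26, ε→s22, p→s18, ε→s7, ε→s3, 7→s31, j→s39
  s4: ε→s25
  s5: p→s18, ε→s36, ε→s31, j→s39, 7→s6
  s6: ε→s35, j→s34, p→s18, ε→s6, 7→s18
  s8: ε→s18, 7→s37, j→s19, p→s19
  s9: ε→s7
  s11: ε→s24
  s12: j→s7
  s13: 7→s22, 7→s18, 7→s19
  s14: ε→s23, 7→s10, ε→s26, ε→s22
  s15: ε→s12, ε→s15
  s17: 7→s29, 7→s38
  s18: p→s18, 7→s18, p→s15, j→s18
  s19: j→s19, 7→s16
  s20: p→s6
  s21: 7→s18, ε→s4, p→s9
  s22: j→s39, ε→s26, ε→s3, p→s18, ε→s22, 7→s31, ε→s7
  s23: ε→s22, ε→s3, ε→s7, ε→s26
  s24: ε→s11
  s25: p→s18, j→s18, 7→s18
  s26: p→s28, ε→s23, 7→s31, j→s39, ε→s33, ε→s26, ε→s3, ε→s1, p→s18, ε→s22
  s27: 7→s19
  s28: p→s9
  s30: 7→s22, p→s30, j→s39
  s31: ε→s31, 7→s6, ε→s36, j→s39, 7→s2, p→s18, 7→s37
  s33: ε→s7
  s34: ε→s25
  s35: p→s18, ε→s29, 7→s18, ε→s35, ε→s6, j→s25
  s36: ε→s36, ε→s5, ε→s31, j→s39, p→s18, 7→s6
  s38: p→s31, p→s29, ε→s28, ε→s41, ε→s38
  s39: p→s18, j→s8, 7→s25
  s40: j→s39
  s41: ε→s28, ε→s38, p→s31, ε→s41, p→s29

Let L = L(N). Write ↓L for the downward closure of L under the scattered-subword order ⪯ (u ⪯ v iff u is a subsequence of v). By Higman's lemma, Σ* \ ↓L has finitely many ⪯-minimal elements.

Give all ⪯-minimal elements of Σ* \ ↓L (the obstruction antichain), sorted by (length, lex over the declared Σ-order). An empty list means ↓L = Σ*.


|Q|=42, |F|=12, |δ|=121 (55 ε).
min D↑ (7 st, q0=0, F={4}): 0:7→1,p→0,j→2 1:7→3,p→4,j→2 2:7→5,p→4,j→4 3:7→6,p→4,j→2 4:7→4,p→4,j→4 5:7→4,p→4,j→4 6:7→4,p→4,j→5 (ε-aug+det+¬).
'7p': run [27, 26, 8] end={s12,s15,s16,s18,s19,s28,s7,s9} — reject; 2/2 single-dels accept.
'jp': run [27, 11, 6] end={s12,s15,s16,s18,s19,s7} — reject; 2/2 del acc.
'jj': N↓-sim [27, 11, 8] end={s12,s15,s16,s18,s19,s37,s7,s8} ∉↓L; 2/2 del acc.
'j77': |S_i|=[27, 11, 7, 4] end={s12,s15,s18,s7} — reject; 3/3 single-dels accept.
'7777': N↓-sim [27, 26, 18, 12, 4] end={s12,s15,s18,s7} ∉↓L; 4/4 del acc.
5 obstructions.

Antichain: [7p, jp, jj, j77, 7777].


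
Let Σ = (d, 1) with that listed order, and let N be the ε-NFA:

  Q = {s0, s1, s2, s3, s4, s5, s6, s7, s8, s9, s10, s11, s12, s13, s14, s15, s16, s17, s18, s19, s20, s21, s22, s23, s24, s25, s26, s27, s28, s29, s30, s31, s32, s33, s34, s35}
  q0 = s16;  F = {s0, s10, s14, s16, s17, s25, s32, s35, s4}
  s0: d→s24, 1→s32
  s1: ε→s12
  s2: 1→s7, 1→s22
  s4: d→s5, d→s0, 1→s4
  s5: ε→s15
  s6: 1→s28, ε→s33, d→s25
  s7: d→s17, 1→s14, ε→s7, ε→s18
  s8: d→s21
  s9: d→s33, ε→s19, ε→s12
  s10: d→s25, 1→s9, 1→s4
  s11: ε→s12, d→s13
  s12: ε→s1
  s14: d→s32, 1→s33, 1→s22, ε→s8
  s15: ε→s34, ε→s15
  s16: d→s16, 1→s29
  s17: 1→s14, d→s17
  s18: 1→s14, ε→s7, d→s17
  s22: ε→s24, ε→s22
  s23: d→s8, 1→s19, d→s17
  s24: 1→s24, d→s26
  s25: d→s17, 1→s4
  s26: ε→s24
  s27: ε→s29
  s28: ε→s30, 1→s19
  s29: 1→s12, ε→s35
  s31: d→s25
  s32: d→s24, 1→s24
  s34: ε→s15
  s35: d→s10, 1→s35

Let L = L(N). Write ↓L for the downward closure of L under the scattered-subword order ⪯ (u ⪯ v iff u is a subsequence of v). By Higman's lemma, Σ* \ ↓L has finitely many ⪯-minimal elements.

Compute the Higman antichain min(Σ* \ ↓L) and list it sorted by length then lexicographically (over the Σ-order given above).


A = [1d1dd, 1ddd11, 1d1d11].

|Q|=36, |F|=9, |δ|=60 (20 ε).
min D↑ (10 st, q0=0, F={8}): 0:d→0,1→1 1:d→2,1→1 2:d→3,1→4 3:d→5,1→4 4:d→6,1→4 5:d→5,1→7 6:d→8,1→9 7:d→9,1→8 8:d→8,1→8 9:d→8,1→8.
'1d1dd': N↓-sim [23, 22, 20, 17, 9, 2] end={s24,s26} rej; 5/5 deletions ∈↓L.
'1ddd11': |S_i|=[23, 22, 20, 15, 13, 8, 4] end={s22,s24,s26,s33} — reject; 6/6 del acc.
'1d1d11': |S_i|=[23, 22, 20, 17, 9, 3, 2] end={s24,s26} — reject; 6/6 single-dels accept.
3 minimals (antichain).


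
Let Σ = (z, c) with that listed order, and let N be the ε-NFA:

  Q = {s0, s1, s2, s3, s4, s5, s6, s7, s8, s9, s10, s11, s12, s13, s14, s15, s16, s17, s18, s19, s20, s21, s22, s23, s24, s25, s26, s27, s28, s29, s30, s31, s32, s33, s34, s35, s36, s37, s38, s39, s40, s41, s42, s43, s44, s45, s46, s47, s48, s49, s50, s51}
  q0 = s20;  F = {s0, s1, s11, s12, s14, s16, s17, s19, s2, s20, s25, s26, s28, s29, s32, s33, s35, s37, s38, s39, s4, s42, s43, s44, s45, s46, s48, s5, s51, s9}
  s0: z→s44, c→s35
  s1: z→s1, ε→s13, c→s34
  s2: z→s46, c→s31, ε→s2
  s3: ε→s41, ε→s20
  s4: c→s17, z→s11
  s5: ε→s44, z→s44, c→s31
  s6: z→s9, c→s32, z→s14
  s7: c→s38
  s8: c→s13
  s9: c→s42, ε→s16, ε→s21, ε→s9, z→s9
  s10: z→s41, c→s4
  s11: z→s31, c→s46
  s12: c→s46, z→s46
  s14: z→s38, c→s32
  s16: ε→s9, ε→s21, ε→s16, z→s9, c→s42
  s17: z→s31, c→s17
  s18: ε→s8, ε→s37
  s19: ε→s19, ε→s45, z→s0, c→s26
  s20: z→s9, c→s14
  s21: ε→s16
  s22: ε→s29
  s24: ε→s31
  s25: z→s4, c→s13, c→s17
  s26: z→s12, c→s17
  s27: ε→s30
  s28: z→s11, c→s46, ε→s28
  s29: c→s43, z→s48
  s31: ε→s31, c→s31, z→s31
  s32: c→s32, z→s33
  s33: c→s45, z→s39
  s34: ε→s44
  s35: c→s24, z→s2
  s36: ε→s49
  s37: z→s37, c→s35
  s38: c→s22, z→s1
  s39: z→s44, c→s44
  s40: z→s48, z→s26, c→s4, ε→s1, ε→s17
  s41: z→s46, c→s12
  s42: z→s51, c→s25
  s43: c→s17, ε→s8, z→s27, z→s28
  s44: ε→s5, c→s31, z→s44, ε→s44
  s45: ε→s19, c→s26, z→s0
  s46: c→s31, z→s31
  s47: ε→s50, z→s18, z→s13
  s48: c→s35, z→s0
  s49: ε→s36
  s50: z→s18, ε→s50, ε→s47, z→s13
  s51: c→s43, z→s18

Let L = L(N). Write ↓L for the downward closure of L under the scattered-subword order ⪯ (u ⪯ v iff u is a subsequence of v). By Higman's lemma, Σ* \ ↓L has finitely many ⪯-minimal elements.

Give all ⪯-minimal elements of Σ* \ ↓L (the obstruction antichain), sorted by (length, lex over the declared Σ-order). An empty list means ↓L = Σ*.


A = [zcccz, czzcc, zcczzz, cczzzc].

|Q|=52, |F|=30, |δ|=113 (33 ε).
min D↑ (28 st, q0=0, F={22}): 0:z→1,c→2 1:z→1,c→3 2:z→4,c→5 3:z→6,c→7 4:z→8,c→9 5:z→10,c→5 6:z→11,c→12 7:z→13,c→14 8:z→8,c→15 9:z→16,c→12 10:z→17,c→18 11:z→11,c→19 12:z→20,c→14 13:z→21,c→14 14:z→22,c→14 15:z→15,c→22 16:z→23,c→19 17:z→15,c→15 18:z→23,c→24 19:z→25,c→22 20:z→21,c→26 21:z→22,c→26 22:z→22,c→22 23:z→15,c→19 24:z→27,c→14 25:z→26,c→22 26:z→22,c→22 27:z→26,c→26.
'zcccz': N↓-sim [40, 37, 30, 17, 5, 1] end={s31} rej; 5/5 single-dels accept.
'czzcc': |S_i|=[40, 36, 32, 21, 9, 2] end={s24,s31} — reject; 5/5 single-dels accept.
'zcczzz': run [40, 37, 30, 17, 10, 3, 1] end={s31} rej; 6/6 single-dels accept.
'cczzzc': run [40, 36, 29, 21, 11, 5, 1] end={s31} — reject; 6/6 deletions ∈↓L.
4 obstructions.


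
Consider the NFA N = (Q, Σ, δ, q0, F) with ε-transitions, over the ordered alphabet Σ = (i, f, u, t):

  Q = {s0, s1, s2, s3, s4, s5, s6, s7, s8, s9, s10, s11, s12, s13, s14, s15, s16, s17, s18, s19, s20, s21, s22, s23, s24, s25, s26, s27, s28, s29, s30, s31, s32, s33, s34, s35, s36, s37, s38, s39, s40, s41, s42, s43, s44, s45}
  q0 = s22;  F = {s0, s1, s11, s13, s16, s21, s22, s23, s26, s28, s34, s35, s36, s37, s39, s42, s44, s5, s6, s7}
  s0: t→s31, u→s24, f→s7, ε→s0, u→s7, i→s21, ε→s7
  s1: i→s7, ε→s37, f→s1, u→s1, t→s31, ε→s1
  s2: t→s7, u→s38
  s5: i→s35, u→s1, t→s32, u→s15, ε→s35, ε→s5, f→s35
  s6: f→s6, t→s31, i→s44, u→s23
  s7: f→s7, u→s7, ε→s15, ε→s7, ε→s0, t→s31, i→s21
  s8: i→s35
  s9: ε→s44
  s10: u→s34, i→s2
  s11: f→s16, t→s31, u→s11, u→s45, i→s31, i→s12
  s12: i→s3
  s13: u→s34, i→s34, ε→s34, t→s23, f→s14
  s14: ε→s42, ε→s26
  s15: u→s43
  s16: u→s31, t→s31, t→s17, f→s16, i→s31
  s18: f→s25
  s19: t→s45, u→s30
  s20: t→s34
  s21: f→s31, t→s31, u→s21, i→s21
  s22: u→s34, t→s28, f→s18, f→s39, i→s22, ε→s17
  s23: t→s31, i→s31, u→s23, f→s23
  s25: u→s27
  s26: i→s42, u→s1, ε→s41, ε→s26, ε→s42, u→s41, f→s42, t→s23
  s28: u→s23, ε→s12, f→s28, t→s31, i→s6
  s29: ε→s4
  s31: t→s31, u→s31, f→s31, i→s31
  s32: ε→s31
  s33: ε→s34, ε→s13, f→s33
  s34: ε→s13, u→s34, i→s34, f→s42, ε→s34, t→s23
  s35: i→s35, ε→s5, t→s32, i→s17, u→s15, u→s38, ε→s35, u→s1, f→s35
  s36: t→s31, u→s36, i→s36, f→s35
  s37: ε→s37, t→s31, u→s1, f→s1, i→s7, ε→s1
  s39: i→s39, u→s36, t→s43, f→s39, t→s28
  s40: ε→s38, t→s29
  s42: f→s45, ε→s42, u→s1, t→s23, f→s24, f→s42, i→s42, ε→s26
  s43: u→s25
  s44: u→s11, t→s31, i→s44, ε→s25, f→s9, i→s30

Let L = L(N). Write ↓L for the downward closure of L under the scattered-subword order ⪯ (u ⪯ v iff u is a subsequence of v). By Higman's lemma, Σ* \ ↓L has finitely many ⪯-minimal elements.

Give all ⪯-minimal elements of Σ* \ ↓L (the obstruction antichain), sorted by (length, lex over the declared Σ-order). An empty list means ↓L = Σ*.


|Q|=46, |F|=20, |δ|=145 (32 ε).
min D↑ (16 st, q0=0, F={8}): 0:i→0,f→1,u→2,t→3 1:i→1,f→1,u→4,t→3 2:i→2,f→5,u→2,t→6 3:i→7,f→3,u→6,t→8 4:i→4,f→9,u→4,t→8 5:i→5,f→5,u→10,t→6 6:i→8,f→6,u→6,t→8 7:i→11,f→7,u→6,t→8 8:i→8,f→8,u→8,t→8 9:i→9,f→9,u→10,t→8 10:i→12,f→10,u→10,t→8 11:i→11,f→11,u→13,t→8 12:i→14,f→12,u→12,t→8 13:i→8,f→15,u→13,t→8 14:i→14,f→8,u→14,t→8 15:i→8,f→15,u→8,t→8 [Hopcroft].
'tt': run [37, 17, 2] end={s17,s31} ∉↓L; 2/2 del acc.
'fut': |S_i|=[37, 34, 24, 3] end={s17,s31,s32} — reject; 3/3 deletions ∈↓L.
'uti': |S_i|=[37, 29, 4, 1] end={s31} — reject; 3/3 del acc.
'tui': N↓-sim [37, 17, 10, 3] end={s12,s3,s31} rej; 3/3 single-dels accept.
'ufuiif': |S_i|=[37, 29, 23, 14, 9, 2, 1] end={s31} ∉↓L; 6/6 deletions ∈↓L.
'tiiufu': |S_i|=[37, 17, 14, 12, 8, 3, 1] end={s31} — reject; 6/6 deletions ∈↓L.
6 obstructions.

A = [tt, fut, uti, tui, ufuiif, tiiufu].


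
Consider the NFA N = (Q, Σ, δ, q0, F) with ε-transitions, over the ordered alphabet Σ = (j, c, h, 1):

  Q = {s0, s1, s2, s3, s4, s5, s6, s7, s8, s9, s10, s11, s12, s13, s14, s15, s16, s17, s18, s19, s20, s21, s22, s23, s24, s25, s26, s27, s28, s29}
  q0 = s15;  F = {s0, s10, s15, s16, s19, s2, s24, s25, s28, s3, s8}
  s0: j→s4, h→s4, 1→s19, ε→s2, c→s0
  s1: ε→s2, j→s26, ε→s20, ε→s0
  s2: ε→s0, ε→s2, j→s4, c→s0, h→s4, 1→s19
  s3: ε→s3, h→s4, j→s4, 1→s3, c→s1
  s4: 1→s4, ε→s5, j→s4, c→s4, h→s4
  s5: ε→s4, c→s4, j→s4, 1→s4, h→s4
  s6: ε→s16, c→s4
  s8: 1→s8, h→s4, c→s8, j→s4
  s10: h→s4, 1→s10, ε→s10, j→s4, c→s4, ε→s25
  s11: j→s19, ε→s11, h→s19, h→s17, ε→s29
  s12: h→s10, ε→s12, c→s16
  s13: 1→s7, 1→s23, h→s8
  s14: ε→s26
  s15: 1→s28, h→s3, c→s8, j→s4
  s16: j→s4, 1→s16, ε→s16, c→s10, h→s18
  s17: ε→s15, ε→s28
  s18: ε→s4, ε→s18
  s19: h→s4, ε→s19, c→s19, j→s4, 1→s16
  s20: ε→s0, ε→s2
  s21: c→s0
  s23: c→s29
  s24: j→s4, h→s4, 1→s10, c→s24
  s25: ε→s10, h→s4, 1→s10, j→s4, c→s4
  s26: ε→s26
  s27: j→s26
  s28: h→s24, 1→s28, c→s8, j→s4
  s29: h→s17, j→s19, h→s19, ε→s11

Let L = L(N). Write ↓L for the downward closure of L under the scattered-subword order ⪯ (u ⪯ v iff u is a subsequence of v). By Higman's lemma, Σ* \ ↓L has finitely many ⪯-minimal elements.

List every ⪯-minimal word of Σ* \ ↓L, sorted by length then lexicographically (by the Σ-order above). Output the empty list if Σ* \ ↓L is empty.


|Q|=30, |F|=11, |δ|=95 (27 ε).
min D↑ (10 st, q0=0, F={1}): 0:j→1,c→2,h→3,1→4 1:j→1,c→1,h→1,1→1 2:j→1,c→2,h→1,1→2 3:j→1,c→5,h→1,1→3 4:j→1,c→2,h→6,1→4 5:j→1,c→5,h→1,1→7 6:j→1,c→6,h→1,1→8 7:j→1,c→7,h→1,1→9 8:j→1,c→1,h→1,1→8 9:j→1,c→8,h→1,1→9 (ε-aug+det+¬).
'j': N↓-sim [17, 3] end={s26,s4,s5} — reject; 1/1 del acc.
'ch': N↓-sim [17, 14, 3] end={s18,s4,s5} rej; 2/2 del acc.
'hh': N↓-sim [17, 14, 3] end={s18,s4,s5} rej; 2/2 deletions ∈↓L.
'1h1c': run [17, 16, 6, 4, 2] end={s4,s5} rej; 4/4 single-dels accept.
'hc11cc': |S_i|=[17, 14, 13, 7, 6, 4, 2] end={s4,s5} — reject; 6/6 single-dels accept.
5 obstructions.

min(Σ*\↓L) = [j, ch, hh, 1h1c, hc11cc].


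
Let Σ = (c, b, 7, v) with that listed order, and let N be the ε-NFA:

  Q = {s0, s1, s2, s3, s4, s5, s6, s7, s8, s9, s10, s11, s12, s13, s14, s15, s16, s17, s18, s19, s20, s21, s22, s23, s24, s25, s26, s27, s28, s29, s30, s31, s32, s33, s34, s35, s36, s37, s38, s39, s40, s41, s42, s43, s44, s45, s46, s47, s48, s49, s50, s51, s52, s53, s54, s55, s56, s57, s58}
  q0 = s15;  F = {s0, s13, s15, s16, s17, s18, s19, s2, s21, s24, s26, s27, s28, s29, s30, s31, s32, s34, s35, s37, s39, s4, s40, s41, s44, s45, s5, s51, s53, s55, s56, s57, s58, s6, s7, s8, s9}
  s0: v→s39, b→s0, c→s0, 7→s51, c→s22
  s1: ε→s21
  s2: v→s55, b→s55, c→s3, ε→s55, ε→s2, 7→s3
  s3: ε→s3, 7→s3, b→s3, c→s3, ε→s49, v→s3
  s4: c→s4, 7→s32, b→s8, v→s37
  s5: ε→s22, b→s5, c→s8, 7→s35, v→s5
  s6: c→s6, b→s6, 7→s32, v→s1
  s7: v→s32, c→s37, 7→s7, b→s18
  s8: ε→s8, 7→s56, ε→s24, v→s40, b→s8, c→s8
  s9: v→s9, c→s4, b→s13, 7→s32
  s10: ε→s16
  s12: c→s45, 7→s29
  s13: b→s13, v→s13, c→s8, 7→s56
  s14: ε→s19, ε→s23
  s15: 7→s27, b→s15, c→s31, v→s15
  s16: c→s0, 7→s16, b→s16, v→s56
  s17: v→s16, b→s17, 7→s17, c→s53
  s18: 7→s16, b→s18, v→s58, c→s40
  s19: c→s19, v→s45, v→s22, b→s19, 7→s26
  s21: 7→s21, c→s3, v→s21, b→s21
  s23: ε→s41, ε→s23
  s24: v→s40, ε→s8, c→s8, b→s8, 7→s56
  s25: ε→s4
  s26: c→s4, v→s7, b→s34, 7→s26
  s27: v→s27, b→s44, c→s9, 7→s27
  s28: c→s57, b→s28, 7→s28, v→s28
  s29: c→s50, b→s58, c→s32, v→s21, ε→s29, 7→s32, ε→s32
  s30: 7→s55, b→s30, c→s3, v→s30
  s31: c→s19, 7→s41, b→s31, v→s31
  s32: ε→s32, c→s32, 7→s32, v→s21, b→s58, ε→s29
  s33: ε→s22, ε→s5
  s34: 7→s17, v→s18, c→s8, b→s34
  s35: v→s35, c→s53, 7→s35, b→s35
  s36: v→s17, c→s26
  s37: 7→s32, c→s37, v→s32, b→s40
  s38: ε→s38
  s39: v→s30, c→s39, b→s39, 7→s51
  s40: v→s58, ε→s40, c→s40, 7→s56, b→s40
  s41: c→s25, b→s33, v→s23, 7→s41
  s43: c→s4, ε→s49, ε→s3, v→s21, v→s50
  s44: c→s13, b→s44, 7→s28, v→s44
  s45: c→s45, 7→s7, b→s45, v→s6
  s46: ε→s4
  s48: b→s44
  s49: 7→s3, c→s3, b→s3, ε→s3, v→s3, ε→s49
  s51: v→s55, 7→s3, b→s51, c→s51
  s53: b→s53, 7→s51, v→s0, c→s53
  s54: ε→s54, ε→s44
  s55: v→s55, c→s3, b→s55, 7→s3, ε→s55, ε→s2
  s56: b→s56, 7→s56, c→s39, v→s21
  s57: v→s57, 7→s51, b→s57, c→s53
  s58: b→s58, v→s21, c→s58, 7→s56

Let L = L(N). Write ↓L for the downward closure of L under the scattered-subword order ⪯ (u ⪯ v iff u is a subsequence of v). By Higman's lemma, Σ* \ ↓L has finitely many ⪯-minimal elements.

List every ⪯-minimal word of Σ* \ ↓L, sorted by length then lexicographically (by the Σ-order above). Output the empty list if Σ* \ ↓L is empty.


Antichain: [7c7vc, ccvvvc, 7b7c77].

|Q|=59, |F|=37, |δ|=199 (32 ε).
min D↑ (35 st, q0=0, F={29}): 0:c→1,b→0,7→2,v→0 1:c→3,b→1,7→4,v→1 2:c→5,b→6,7→2,v→2 3:c→3,b→3,7→7,v→8 4:c→9,b→10,7→4,v→4 5:c→9,b→11,7→12,v→5 6:c→11,b→6,7→13,v→6 7:c→9,b→14,7→7,v→15 8:c→8,b→8,7→15,v→16 9:c→9,b→17,7→12,v→18 10:c→17,b→10,7→19,v→10 11:c→17,b→11,7→20,v→11 12:c→12,b→21,7→12,v→22 13:c→23,b→13,7→13,v→13 14:c→17,b→14,7→24,v→25 15:c→18,b→25,7→15,v→12 16:c→16,b→16,7→12,v→22 17:c→17,b→17,7→20,v→26 18:c→18,b→26,7→12,v→12 19:c→27,b→19,7→19,v→19 20:c→28,b→20,7→20,v→22 21:c→21,b→21,7→20,v→22 22:c→29,b→22,7→22,v→22 23:c→27,b→23,7→30,v→23 24:c→27,b→24,7→24,v→31 25:c→26,b→25,7→31,v→21 26:c→26,b→26,7→20,v→21 27:c→27,b→27,7→30,v→32 28:c→28,b→28,7→30,v→33 29:c→29,b→29,7→29,v→29 30:c→30,b→30,7→29,v→34 31:c→32,b→31,7→31,v→20 32:c→32,b→32,7→30,v→28 33:c→29,b→33,7→34,v→33 34:c→29,b→34,7→29,v→34.
'7c7vc': run [45, 39, 25, 13, 6, 2] end={s3,s49} — reject; 5/5 del acc.
'ccvvvc': run [45, 41, 32, 23, 15, 7, 2] end={s3,s49} ∉↓L; 6/6 single-dels accept.
'7b7c77': |S_i|=[45, 39, 27, 17, 11, 5, 2] end={s3,s49} ∉↓L; 6/6 single-dels accept.
3 obstructions.


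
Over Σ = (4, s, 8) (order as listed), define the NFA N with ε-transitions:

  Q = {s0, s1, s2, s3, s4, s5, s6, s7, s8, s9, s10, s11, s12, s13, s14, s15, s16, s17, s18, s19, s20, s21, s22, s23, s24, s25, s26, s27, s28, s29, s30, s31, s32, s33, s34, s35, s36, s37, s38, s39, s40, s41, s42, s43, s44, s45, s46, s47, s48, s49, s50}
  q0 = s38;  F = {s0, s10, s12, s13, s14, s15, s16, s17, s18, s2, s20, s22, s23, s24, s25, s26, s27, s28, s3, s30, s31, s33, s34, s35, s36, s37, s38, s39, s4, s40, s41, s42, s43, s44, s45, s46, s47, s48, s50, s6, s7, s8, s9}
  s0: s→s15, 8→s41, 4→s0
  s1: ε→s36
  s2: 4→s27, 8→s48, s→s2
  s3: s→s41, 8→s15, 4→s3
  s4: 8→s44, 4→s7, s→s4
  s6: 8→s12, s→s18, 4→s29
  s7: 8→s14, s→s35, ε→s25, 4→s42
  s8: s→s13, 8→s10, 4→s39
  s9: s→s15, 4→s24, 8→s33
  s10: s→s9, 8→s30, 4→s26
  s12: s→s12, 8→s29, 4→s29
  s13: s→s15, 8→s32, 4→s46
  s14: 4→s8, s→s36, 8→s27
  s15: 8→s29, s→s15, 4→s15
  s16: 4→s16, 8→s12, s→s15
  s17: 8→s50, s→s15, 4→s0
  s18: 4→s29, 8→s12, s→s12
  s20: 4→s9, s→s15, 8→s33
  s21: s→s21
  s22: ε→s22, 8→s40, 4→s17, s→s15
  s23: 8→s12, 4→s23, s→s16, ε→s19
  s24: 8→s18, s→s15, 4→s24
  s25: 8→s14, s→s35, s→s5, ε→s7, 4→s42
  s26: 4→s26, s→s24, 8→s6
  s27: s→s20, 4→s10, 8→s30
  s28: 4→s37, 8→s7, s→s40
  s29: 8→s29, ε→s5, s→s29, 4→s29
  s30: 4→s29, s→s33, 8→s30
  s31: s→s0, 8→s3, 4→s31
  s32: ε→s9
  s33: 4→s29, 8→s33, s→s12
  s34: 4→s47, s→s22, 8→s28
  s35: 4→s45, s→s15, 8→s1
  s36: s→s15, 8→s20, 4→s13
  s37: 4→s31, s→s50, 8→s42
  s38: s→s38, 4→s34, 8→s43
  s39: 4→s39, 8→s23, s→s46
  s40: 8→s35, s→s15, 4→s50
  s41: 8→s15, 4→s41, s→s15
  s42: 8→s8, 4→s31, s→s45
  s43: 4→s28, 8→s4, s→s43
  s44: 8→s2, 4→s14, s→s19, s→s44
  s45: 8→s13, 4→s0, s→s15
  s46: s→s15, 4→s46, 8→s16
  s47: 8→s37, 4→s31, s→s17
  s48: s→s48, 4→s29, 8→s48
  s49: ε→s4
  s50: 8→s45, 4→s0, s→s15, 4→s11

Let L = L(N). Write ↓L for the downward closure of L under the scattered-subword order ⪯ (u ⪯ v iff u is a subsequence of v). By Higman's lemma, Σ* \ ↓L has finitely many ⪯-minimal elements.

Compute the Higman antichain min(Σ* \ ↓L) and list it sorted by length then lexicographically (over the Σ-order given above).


|Q|=51, |F|=43, |δ|=144 (8 ε).
min D↑ (43 st, q0=0, F={18}): 0:4→1,s→0,8→2 1:4→3,s→4,8→5 2:4→5,s→2,8→6 3:4→7,s→8,8→9 4:4→8,s→10,8→11 5:4→9,s→11,8→12 6:4→12,s→6,8→13 7:4→7,s→14,8→15 8:4→14,s→10,8→16 9:4→7,s→16,8→17 10:4→10,s→10,8→18 11:4→16,s→10,8→19 12:4→17,s→19,8→20 13:4→20,s→13,8→21 14:4→14,s→10,8→22 15:4→15,s→22,8→10 16:4→14,s→10,8→23 17:4→7,s→23,8→24 18:4→18,s→18,8→18 19:4→23,s→10,8→25 20:4→24,s→25,8→26 21:4→26,s→21,8→27 22:4→22,s→10,8→10 23:4→14,s→10,8→28 24:4→29,s→28,8→30 25:4→28,s→10,8→31 26:4→30,s→31,8→32 27:4→18,s→27,8→27 28:4→33,s→10,8→34 29:4→29,s→33,8→35 30:4→36,s→34,8→32 31:4→34,s→10,8→37 32:4→18,s→37,8→32 33:4→33,s→10,8→38 34:4→39,s→10,8→37 35:4→35,s→38,8→40 36:4→36,s→39,8→41 37:4→18,s→40,8→37 38:4→38,s→10,8→40 39:4→39,s→10,8→42 40:4→18,s→40,8→18 41:4→18,s→42,8→40 42:4→18,s→40,8→40 [Hopcroft].
'4ss8': |S_i|=[49, 43, 24, 4, 2] end={s29,s5} ∉↓L; 4/4 del acc.
'444888': run [49, 43, 31, 18, 11, 4, 2] end={s29,s5} rej; 6/6 del acc.
'888884': N↓-sim [49, 44, 38, 30, 20, 8, 2] end={s29,s5} rej; 6/6 single-dels accept.
3 minimals (antichain).

Antichain: [4ss8, 444888, 888884].


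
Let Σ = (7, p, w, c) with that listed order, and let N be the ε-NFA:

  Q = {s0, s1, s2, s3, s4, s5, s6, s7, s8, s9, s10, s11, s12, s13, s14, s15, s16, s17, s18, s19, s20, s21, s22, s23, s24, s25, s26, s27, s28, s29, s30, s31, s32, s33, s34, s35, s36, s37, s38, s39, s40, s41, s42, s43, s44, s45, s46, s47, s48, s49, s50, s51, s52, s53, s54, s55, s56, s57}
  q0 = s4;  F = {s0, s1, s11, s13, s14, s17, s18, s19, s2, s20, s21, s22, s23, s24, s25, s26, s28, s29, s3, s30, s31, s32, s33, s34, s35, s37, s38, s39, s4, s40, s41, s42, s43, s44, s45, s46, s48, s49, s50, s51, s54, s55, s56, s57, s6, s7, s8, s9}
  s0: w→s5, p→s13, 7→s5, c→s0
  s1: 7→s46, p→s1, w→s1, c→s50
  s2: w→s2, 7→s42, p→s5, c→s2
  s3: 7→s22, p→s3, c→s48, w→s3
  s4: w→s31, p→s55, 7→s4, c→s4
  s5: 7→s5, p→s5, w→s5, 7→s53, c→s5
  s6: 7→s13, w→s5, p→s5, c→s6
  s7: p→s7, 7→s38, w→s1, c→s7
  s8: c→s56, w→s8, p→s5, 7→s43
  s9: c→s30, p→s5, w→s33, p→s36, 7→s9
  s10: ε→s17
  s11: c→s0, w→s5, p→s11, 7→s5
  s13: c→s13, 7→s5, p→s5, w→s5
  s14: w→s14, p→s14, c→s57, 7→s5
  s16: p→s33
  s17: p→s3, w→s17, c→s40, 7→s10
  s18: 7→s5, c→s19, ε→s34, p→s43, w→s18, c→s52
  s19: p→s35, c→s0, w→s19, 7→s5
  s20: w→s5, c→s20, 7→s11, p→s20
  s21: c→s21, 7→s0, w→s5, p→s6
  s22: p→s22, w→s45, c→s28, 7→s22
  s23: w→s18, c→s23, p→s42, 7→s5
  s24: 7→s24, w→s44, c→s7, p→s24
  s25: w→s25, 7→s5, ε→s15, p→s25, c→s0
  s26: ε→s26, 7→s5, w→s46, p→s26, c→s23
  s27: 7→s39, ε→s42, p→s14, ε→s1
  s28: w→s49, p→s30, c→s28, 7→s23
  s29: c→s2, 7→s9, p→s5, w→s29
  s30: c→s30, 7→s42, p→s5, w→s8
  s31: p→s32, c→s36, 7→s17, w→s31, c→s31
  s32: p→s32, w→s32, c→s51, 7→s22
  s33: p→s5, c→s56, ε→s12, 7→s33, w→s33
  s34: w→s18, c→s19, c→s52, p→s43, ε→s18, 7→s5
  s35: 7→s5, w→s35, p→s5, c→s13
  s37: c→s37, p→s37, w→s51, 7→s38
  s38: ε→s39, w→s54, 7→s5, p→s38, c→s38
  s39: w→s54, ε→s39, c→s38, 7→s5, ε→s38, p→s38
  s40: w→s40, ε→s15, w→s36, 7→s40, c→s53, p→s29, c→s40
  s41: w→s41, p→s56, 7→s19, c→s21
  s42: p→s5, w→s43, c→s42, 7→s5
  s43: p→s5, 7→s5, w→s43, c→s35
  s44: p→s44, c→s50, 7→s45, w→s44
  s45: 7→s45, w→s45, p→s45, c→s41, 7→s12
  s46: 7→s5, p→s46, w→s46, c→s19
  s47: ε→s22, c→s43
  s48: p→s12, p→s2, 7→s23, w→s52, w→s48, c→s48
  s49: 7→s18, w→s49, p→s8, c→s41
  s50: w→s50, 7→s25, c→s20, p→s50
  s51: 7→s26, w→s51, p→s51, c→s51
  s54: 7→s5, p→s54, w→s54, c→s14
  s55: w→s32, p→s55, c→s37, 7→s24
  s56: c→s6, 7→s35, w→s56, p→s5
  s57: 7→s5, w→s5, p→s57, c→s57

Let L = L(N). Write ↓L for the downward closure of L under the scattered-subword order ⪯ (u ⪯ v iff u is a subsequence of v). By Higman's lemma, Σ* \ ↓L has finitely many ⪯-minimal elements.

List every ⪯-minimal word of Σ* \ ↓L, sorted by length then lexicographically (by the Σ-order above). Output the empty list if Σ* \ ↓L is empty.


min(Σ*\↓L) = [pc77, w7cpp, p7wccw].

|Q|=58, |F|=48, |δ|=223 (13 ε).
min D↑ (47 st, q0=0, F={19}): 0:7→0,p→1,w→2,c→0 1:7→3,p→1,w→4,c→5 2:7→6,p→4,w→2,c→2 3:7→3,p→3,w→7,c→8 4:7→9,p→4,w→4,c→10 5:7→11,p→5,w→10,c→5 6:7→6,p→12,w→6,c→13 7:7→14,p→7,w→7,c→15 8:7→11,p→8,w→16,c→8 9:7→9,p→9,w→14,c→17 10:7→18,p→10,w→10,c→10 11:7→19,p→11,w→20,c→11 12:7→9,p→12,w→12,c→21 13:7→13,p→22,w→13,c→13 14:7→14,p→14,w→14,c→23 15:7→24,p→15,w→15,c→25 16:7→26,p→16,w→16,c→15 17:7→27,p→28,w→29,c→17 18:7→19,p→18,w→26,c→27 19:7→19,p→19,w→19,c→19 20:7→19,p→20,w→20,c→30 21:7→27,p→31,w→21,c→21 22:7→32,p→19,w→22,c→31 23:7→33,p→34,w→23,c→35 24:7→19,p→24,w→24,c→36 25:7→37,p→25,w→19,c→25 26:7→19,p→26,w→26,c→33 27:7→19,p→38,w→39,c→27 28:7→38,p→19,w→40,c→28 29:7→39,p→40,w→29,c→23 30:7→19,p→30,w→30,c→41 31:7→38,p→19,w→31,c→31 32:7→32,p→19,w→42,c→28 33:7→19,p→43,w→33,c→36 34:7→43,p→19,w→34,c→44 35:7→36,p→44,w→19,c→35 36:7→19,p→45,w→19,c→36 37:7→19,p→37,w→19,c→36 38:7→19,p→19,w→46,c→38 39:7→19,p→46,w→39,c→33 40:7→46,p→19,w→40,c→34 41:7→19,p→41,w→19,c→41 42:7→42,p→19,w→42,c→34 43:7→19,p→19,w→43,c→45 44:7→45,p→19,w→19,c→44 45:7→19,p→19,w→19,c→45 46:7→19,p→19,w→46,c→43.
'pc77': run [55, 50, 39, 22, 2] end={s5,s53} rej; 4/4 del acc.
'w7cpp': N↓-sim [55, 48, 38, 29, 16, 3] end={s36,s5,s53} ∉↓L; 5/5 single-dels accept.
'p7wccw': N↓-sim [55, 50, 42, 30, 18, 9, 2] end={s5,s53} ∉↓L; 6/6 single-dels accept.
3 minimals (antichain).


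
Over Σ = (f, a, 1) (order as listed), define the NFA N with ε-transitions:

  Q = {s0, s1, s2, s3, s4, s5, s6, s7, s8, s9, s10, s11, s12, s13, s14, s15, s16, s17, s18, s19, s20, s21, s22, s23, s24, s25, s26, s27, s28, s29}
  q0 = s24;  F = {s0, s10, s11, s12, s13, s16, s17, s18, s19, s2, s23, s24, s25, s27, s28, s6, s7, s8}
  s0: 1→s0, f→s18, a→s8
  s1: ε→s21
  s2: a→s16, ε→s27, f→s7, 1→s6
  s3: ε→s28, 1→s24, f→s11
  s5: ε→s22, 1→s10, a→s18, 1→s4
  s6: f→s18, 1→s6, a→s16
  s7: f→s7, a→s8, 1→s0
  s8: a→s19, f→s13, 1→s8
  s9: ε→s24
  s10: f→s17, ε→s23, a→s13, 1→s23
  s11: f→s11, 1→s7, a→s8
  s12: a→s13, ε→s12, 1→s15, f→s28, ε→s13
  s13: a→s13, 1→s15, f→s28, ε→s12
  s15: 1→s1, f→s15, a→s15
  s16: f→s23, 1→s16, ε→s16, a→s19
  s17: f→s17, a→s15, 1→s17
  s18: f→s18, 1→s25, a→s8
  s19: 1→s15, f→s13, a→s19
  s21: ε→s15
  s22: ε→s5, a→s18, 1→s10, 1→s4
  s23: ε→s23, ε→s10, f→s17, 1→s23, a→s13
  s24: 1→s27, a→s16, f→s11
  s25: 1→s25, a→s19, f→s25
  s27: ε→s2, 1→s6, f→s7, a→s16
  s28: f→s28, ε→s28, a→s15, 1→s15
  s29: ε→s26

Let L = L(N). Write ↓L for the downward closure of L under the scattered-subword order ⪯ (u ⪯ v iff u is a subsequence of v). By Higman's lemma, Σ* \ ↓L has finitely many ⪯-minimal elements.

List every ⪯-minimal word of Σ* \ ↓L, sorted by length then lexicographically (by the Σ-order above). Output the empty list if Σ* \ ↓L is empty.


A = [aa1, faf1, affa, 11f1a1].

|Q|=30, |F|=18, |δ|=82 (17 ε).
min D↑ (16 st, q0=0, F={12}): 0:f→1,a→2,1→3 1:f→1,a→4,1→5 2:f→6,a→7,1→2 3:f→5,a→2,1→8 4:f→9,a→7,1→4 5:f→5,a→4,1→10 6:f→11,a→9,1→6 7:f→9,a→7,1→12 8:f→13,a→2,1→8 9:f→14,a→9,1→12 10:f→13,a→4,1→10 11:f→11,a→12,1→11 12:f→12,a→12,1→12 13:f→13,a→4,1→15 14:f→14,a→12,1→12 15:f→15,a→7,1→15.
'aa1': run [21, 12, 7, 3] end={s1,s15,s21} rej; 3/3 del acc.
'faf1': N↓-sim [21, 16, 8, 6, 3] end={s1,s15,s21} — reject; 4/4 single-dels accept.
'affa': |S_i|=[21, 12, 9, 5, 3] end={s1,s15,s21} ∉↓L; 4/4 deletions ∈↓L.
'11f1a1': |S_i|=[21, 19, 16, 13, 12, 7, 3] end={s1,s15,s21} ∉↓L; 6/6 single-dels accept.
4 obstructions.


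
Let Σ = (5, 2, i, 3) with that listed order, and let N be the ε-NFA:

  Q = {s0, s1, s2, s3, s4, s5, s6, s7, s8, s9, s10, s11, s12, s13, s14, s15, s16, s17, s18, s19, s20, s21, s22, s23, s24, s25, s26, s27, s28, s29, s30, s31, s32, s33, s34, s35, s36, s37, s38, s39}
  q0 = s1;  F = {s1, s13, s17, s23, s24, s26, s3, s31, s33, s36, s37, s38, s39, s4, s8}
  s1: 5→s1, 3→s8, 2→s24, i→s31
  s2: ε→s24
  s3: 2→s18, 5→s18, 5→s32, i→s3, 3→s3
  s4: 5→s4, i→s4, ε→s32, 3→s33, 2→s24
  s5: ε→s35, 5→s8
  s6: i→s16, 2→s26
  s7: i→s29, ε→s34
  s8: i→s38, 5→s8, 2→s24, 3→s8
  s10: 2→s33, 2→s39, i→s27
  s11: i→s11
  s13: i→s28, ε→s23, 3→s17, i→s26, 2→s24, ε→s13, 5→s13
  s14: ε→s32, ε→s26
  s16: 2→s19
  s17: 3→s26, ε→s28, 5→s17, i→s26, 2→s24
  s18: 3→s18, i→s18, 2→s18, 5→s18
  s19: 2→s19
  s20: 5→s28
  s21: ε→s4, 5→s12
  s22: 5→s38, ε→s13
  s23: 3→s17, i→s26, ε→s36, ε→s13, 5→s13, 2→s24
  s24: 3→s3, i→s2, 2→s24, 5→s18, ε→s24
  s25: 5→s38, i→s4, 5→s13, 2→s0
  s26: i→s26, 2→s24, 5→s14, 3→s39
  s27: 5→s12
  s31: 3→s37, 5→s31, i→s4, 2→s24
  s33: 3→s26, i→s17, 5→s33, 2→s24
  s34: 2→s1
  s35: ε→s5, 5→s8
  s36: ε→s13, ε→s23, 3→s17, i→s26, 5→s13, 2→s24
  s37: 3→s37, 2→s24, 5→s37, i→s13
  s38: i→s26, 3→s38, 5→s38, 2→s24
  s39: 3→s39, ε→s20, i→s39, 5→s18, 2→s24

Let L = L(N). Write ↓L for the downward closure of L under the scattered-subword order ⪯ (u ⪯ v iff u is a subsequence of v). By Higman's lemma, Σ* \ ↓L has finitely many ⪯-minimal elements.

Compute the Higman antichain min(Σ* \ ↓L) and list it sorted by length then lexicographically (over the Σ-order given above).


|Q|=40, |F|=15, |δ|=104 (18 ε).
min D↑ (14 st, q0=0, F={4}): 0:5→0,2→1,i→2,3→3 1:5→4,2→1,i→1,3→5 2:5→2,2→1,i→6,3→7 3:5→3,2→1,i→8,3→3 4:5→4,2→4,i→4,3→4 5:5→4,2→4,i→5,3→5 6:5→6,2→1,i→6,3→9 7:5→7,2→1,i→10,3→7 8:5→8,2→1,i→11,3→8 9:5→9,2→1,i→12,3→11 10:5→10,2→1,i→11,3→12 11:5→11,2→1,i→11,3→13 12:5→12,2→1,i→11,3→11 13:5→4,2→1,i→13,3→13 (ε-aug+det+¬).
'25': N↓-sim [21, 5, 2] end={s18,s32} — reject; 2/2 del acc.
'232': |S_i|=[21, 5, 3, 1] end={s18} rej; 3/3 single-dels accept.
'3ii35': N↓-sim [21, 18, 15, 10, 8, 3] end={s18,s28,s32} rej; 5/5 single-dels accept.
'ii3335': run [21, 19, 16, 12, 10, 8, 3] end={s18,s28,s32} ∉↓L; 6/6 single-dels accept.
4 words, ⪯-incomp.

min(Σ*\↓L) = [25, 232, 3ii35, ii3335].


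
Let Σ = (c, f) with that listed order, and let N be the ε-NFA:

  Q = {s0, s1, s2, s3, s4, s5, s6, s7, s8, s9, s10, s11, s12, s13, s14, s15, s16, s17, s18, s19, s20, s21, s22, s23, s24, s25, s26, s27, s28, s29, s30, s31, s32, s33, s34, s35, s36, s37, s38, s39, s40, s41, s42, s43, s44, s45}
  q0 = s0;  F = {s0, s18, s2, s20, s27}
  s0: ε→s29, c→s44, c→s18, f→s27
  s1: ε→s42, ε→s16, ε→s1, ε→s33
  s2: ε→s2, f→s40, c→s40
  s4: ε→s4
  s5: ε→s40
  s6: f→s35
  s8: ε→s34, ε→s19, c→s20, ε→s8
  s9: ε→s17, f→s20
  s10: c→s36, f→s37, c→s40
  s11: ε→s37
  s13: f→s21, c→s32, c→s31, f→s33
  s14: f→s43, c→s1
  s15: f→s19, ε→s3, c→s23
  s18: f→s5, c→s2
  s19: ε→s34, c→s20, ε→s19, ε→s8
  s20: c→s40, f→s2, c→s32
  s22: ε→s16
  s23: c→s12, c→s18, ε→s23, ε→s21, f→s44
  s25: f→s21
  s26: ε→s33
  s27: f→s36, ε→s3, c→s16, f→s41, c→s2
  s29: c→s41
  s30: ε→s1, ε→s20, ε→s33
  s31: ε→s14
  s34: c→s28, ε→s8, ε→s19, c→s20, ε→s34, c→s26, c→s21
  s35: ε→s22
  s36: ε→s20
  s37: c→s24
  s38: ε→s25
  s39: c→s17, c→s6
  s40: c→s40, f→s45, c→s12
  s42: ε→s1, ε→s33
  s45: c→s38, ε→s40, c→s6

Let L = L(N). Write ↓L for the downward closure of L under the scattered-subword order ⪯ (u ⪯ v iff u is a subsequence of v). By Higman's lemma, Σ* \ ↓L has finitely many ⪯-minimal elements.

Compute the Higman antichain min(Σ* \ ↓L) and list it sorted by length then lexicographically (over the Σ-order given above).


min(Σ*\↓L) = [cf, ccc, fcc, ffc, ffff].

|Q|=46, |F|=5, |δ|=81 (35 ε).
min D↑ (6 st, q0=0, F={4}): 0:c→1,f→2 1:c→3,f→4 2:c→3,f→5 3:c→4,f→4 4:c→4,f→4 5:c→4,f→3.
'cf': N↓-sim [22, 16, 11] end={s12,s16,s21,s22,s25,s35,s38,s40,s45,s5,s6} rej; 2/2 deletions ∈↓L.
'ccc': run [22, 16, 11, 10] end={s12,s16,s21,s22,s25,s35,s38,s40,s45,s6} rej; 3/3 single-dels accept.
'fcc': N↓-sim [22, 18, 12, 10] end={s12,s16,s21,s22,s25,s35,s38,s40,s45,s6} — reject; 3/3 single-dels accept.
'ffc': run [22, 18, 15, 11] end={s12,s16,s21,s22,s25,s32,s35,s38,s40,s45,s6} rej; 3/3 deletions ∈↓L.
'ffff': N↓-sim [22, 18, 15, 11, 10] end={s12,s16,s21,s22,s25,s35,s38,s40,s45,s6} rej; 4/4 single-dels accept.
5 words, ⪯-incomp.


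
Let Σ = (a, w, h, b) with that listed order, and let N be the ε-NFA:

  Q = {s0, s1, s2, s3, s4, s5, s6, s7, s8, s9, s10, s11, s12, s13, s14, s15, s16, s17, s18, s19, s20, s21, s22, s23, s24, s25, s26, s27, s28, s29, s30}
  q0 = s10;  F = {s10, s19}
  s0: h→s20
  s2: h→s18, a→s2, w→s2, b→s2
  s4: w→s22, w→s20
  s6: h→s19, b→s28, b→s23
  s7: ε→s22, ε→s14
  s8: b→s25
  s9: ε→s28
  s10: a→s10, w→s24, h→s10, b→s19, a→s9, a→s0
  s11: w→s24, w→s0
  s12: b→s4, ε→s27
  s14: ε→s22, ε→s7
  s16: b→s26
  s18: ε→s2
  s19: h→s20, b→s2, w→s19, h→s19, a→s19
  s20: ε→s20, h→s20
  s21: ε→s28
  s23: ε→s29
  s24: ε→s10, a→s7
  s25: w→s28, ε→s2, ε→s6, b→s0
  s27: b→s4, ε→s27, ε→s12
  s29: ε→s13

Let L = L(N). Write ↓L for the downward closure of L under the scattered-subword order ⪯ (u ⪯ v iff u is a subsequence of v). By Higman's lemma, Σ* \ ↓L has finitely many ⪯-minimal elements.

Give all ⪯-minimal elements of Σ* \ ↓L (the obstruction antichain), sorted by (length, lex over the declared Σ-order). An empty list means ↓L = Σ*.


A = [bb].

|Q|=31, |F|=2, |δ|=47 (16 ε).
min D↑ (3 st, q0=0, F={2}): 0:a→0,w→0,h→0,b→1 1:a→1,w→1,h→1,b→2 2:a→2,w→2,h→2,b→2.
'bb': run [12, 4, 2] end={s18,s2} ∉↓L; 2/2 single-dels accept.
1 words, ⪯-incomp.


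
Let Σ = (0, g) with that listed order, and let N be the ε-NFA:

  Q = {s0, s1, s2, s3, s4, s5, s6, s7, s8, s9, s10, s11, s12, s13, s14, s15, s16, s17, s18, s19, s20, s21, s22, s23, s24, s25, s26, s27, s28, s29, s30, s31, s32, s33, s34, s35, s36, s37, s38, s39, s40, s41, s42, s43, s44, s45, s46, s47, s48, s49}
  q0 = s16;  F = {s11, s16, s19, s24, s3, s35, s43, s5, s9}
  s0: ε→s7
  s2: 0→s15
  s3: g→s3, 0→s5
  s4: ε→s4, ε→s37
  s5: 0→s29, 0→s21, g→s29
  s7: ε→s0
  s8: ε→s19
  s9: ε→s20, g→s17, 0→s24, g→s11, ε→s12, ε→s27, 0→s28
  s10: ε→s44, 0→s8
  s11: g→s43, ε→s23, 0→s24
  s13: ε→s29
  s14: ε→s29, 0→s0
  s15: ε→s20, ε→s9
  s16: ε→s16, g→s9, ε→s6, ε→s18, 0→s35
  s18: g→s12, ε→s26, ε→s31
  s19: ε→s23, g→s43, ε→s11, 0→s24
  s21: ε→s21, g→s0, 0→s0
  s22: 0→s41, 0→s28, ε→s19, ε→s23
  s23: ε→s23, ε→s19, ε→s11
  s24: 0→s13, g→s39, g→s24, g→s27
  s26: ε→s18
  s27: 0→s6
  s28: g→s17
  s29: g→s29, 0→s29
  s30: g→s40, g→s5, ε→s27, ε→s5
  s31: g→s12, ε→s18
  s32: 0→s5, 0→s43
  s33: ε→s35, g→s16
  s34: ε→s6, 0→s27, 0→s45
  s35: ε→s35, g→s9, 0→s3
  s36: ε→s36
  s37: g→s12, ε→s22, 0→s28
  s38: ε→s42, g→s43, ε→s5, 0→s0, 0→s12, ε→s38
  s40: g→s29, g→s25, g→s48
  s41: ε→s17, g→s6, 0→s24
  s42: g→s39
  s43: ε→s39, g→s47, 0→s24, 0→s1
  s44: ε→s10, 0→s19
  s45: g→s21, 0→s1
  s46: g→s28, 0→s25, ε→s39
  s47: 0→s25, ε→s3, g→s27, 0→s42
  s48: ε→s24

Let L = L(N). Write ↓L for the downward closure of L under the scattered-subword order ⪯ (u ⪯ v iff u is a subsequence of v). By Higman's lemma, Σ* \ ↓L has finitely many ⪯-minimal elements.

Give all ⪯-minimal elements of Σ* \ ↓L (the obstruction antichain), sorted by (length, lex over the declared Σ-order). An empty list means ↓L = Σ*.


|Q|=50, |F|=9, |δ|=108 (45 ε).
min D↑ (9 st, q0=0, F={7}): 0:0→1,g→2 1:0→3,g→2 2:0→4,g→5 3:0→6,g→3 4:0→7,g→4 5:0→4,g→8 6:0→7,g→7 7:0→7,g→7 8:0→4,g→3.
'g00': N↓-sim [29, 24, 15, 6] end={s0,s13,s21,s29,s6,s7} — reject; 3/3 deletions ∈↓L.
'0000': |S_i|=[29, 25, 16, 7, 4] end={s0,s21,s29,s7} ∉↓L; 4/4 single-dels accept.
'000g': run [29, 25, 16, 7, 3] end={s0,s29,s7} rej; 4/4 deletions ∈↓L.
'gggg0g': |S_i|=[29, 24, 20, 16, 14, 10, 4] end={s0,s29,s39,s7} rej; 6/6 single-dels accept.
4 words, ⪯-incomp.

A = [g00, 0000, 000g, gggg0g].


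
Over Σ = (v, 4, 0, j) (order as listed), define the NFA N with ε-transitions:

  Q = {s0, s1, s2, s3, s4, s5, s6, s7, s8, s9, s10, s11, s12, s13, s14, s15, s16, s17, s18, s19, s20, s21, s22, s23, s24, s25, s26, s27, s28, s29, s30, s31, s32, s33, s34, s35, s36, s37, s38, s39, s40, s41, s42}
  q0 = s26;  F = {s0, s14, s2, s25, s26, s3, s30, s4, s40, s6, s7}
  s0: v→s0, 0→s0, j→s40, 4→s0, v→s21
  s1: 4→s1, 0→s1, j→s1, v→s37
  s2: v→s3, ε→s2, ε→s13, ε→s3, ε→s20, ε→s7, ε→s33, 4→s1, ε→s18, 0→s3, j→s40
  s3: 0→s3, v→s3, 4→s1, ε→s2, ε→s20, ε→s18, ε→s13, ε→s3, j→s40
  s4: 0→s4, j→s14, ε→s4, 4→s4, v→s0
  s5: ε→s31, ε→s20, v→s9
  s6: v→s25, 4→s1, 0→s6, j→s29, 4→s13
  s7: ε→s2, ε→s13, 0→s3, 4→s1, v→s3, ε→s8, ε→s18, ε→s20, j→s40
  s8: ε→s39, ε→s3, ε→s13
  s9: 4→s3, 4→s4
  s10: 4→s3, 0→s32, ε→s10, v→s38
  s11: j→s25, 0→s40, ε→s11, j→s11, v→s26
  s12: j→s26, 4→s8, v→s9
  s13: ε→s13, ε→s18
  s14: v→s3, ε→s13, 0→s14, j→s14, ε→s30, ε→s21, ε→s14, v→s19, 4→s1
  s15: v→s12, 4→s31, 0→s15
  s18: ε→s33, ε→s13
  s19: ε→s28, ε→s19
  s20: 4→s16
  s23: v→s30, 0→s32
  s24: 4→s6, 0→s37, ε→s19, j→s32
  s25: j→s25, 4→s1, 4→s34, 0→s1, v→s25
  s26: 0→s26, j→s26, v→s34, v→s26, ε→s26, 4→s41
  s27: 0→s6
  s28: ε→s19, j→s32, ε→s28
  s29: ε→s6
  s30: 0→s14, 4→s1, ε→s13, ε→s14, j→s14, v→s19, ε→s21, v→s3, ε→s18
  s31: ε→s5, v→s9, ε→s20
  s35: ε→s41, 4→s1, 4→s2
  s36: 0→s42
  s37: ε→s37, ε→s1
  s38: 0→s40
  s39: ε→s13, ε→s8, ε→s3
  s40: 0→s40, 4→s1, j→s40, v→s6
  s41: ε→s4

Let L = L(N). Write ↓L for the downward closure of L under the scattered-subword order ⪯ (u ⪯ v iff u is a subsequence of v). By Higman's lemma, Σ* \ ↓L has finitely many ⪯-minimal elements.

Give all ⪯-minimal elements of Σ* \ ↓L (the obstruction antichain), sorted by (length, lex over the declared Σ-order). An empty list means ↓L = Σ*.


min(Σ*\↓L) = [4j4, 4vjvv0].

|Q|=43, |F|=11, |δ|=136 (53 ε).
min D↑ (9 st, q0=0, F={6}): 0:v→0,4→1,0→0,j→0 1:v→2,4→1,0→1,j→3 2:v→2,4→2,0→2,j→4 3:v→5,4→6,0→3,j→3 4:v→7,4→6,0→4,j→4 5:v→5,4→6,0→5,j→4 6:v→6,4→6,0→6,j→6 7:v→8,4→6,0→7,j→7 8:v→8,4→6,0→6,j→8.
'4j4': |S_i|=[27, 26, 23, 7] end={s1,s13,s16,s18,s33,s34,s37} — reject; 3/3 del acc.
'4vjvv0': run [27, 26, 22, 11, 9, 4, 2] end={s1,s37} ∉↓L; 6/6 del acc.
2 obstructions.


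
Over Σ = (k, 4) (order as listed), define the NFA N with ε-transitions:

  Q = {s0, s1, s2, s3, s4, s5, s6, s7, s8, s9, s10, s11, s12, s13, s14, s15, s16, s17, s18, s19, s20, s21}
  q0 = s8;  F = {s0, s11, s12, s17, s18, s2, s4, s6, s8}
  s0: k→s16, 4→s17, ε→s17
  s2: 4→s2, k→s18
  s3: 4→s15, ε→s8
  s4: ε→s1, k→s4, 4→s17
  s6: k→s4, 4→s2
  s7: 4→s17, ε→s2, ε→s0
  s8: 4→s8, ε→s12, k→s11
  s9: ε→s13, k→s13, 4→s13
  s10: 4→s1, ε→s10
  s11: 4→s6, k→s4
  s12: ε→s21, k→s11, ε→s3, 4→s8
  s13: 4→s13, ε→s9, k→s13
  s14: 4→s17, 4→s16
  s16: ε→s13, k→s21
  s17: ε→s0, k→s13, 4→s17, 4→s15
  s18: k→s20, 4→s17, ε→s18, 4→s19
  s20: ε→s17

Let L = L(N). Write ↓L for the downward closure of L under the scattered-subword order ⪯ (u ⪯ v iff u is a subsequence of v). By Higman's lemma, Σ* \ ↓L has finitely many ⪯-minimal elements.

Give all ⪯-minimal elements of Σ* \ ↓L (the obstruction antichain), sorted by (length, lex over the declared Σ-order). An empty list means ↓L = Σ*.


A = [kk4k, k44kkk].

|Q|=22, |F|=9, |δ|=45 (15 ε).
min D↑ (8 st, q0=0, F={6}): 0:k→1,4→0 1:k→2,4→3 2:k→2,4→4 3:k→2,4→5 4:k→6,4→4 5:k→7,4→5 6:k→6,4→6 7:k→4,4→4 (ε-aug+det+¬).
'kk4k': run [18, 15, 12, 8, 4] end={s13,s16,s21,s9} — reject; 4/4 single-dels accept.
'k44kkk': run [18, 15, 14, 11, 10, 8, 4] end={s13,s16,s21,s9} rej; 6/6 single-dels accept.
2 obstructions.
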